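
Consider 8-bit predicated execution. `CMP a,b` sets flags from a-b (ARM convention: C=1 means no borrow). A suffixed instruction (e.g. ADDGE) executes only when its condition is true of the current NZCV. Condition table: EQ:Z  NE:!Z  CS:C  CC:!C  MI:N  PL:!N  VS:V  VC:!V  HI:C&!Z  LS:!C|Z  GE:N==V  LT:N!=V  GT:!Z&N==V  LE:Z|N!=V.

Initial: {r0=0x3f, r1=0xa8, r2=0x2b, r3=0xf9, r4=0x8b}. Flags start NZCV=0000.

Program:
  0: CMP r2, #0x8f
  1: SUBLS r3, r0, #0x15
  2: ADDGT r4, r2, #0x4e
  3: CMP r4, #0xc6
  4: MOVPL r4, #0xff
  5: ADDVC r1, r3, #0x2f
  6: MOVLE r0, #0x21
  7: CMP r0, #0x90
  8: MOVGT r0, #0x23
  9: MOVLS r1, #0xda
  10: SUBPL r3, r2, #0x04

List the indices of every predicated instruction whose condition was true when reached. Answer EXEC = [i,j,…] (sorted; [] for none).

0: ✓ CMP  NZCV=1001
1: ✓ SUBLS  r3←0x2a
2: ✓ ADDGT  r4←0x79
3: ✓ CMP  NZCV=1001
4: · MOVPL
5: · ADDVC
6: · MOVLE
7: ✓ CMP  NZCV=1001
8: ✓ MOVGT  r0←0x23
9: ✓ MOVLS  r1←0xda
10: · SUBPL

EXEC = [1,2,8,9]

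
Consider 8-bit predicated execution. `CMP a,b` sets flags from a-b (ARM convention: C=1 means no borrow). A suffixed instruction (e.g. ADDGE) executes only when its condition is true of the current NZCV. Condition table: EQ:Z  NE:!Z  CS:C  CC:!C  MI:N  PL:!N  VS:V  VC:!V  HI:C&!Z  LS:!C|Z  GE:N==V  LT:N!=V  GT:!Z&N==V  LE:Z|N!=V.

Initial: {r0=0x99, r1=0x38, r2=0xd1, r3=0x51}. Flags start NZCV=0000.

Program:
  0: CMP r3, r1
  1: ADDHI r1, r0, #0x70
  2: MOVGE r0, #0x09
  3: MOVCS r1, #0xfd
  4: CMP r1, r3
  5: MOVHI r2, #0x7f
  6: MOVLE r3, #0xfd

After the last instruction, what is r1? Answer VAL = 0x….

VAL = 0xfd

0: ✓ CMP  NZCV=0010
1: ✓ ADDHI  r1←0x09
2: ✓ MOVGE  r0←0x09
3: ✓ MOVCS  r1←0xfd
4: ✓ CMP  NZCV=1010
5: ✓ MOVHI  r2←0x7f
6: ✓ MOVLE  r3←0xfd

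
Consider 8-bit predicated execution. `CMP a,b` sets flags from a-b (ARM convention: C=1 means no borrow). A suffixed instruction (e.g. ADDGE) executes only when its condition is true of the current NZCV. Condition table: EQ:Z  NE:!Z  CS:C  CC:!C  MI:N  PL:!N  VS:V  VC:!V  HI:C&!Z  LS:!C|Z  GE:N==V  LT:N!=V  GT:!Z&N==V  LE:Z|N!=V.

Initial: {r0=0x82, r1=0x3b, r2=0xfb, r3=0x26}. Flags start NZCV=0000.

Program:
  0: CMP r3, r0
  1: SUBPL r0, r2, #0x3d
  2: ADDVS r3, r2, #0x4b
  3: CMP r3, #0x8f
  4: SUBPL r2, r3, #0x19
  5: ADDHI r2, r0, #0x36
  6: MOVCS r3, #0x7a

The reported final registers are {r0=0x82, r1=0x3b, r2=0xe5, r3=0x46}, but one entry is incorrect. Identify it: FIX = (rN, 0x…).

FIX = (r2, 0xfb)

0: ✓ CMP  NZCV=1001
1: · SUBPL
2: ✓ ADDVS  r3←0x46
3: ✓ CMP  NZCV=1001
4: · SUBPL
5: · ADDHI
6: · MOVCS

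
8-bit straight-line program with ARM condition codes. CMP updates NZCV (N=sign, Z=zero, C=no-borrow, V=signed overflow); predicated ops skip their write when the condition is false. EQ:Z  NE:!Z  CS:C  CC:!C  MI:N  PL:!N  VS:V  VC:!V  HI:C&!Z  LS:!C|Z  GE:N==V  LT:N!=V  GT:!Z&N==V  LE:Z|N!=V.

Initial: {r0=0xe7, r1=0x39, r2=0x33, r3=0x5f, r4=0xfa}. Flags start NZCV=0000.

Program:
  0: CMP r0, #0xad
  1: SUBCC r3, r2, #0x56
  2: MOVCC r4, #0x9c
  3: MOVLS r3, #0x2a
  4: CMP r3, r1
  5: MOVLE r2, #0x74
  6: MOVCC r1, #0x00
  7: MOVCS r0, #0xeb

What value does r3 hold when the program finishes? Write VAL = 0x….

0: ✓ CMP  NZCV=0010
1: · SUBCC
2: · MOVCC
3: · MOVLS
4: ✓ CMP  NZCV=0010
5: · MOVLE
6: · MOVCC
7: ✓ MOVCS  r0←0xeb

VAL = 0x5f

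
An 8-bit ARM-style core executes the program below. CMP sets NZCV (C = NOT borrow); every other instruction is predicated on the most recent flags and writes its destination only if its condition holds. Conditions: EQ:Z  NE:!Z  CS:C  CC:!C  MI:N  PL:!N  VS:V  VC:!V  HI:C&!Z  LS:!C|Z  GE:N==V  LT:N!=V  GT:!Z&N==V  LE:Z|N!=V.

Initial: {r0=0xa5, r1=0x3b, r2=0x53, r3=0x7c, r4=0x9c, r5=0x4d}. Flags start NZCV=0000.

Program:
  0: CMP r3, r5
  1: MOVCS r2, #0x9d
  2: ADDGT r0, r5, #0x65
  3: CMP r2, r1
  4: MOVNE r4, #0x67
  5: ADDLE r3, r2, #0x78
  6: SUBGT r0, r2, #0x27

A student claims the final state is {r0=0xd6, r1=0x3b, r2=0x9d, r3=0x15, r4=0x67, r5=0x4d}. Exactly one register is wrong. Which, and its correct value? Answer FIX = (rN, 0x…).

0: ✓ CMP  NZCV=0010
1: ✓ MOVCS  r2←0x9d
2: ✓ ADDGT  r0←0xb2
3: ✓ CMP  NZCV=0011
4: ✓ MOVNE  r4←0x67
5: ✓ ADDLE  r3←0x15
6: · SUBGT

FIX = (r0, 0xb2)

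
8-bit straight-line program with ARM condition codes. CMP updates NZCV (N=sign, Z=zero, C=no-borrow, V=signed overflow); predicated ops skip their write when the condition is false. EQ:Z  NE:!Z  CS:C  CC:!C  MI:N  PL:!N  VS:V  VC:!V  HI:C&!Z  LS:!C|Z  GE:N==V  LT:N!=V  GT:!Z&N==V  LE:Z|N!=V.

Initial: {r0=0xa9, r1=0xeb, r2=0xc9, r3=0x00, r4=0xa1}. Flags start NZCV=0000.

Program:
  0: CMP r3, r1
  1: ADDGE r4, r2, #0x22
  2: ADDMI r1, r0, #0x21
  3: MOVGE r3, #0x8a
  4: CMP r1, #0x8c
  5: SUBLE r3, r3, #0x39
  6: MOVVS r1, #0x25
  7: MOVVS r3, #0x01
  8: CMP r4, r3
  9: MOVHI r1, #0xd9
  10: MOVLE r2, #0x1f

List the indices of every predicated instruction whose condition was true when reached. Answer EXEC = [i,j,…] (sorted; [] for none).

[0] flags=0000 → (cmp)
[1] flags=0000 GE?T → r4=0xeb
[2] flags=0000 MI?F → skip
[3] flags=0000 GE?T → r3=0x8a
[4] flags=0010 → (cmp)
[5] flags=0010 LE?F → skip
[6] flags=0010 VS?F → skip
[7] flags=0010 VS?F → skip
[8] flags=0010 → (cmp)
[9] flags=0010 HI?T → r1=0xd9
[10] flags=0010 LE?F → skip

EXEC = [1,3,9]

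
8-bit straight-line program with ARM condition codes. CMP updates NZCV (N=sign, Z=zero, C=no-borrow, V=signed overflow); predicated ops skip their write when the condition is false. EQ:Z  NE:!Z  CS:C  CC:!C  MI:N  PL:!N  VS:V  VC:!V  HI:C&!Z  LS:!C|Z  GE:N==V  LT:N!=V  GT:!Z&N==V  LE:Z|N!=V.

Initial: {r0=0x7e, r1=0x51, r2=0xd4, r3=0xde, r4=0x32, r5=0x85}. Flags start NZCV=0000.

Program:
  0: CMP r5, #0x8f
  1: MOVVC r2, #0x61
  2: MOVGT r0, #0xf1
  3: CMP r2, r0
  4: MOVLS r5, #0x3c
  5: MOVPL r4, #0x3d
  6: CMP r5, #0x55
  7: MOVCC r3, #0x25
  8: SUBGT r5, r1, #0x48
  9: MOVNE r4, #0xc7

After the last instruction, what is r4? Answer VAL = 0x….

0: ✓ CMP  NZCV=1000
1: ✓ MOVVC  r2←0x61
2: · MOVGT
3: ✓ CMP  NZCV=1000
4: ✓ MOVLS  r5←0x3c
5: · MOVPL
6: ✓ CMP  NZCV=1000
7: ✓ MOVCC  r3←0x25
8: · SUBGT
9: ✓ MOVNE  r4←0xc7

VAL = 0xc7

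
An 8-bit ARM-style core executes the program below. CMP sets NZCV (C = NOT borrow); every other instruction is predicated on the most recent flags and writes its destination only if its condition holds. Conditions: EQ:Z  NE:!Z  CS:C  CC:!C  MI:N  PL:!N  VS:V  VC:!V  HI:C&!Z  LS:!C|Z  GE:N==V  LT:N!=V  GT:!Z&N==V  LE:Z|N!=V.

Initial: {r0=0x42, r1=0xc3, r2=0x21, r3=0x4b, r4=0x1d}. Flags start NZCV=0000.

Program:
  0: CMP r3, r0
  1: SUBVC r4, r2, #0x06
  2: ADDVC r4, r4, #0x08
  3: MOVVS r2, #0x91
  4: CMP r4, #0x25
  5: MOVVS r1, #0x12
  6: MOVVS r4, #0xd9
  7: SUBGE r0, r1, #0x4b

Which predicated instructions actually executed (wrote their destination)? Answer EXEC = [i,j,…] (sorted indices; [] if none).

EXEC = [1,2]

[0] flags=0010 → (cmp)
[1] flags=0010 VC?T → r4=0x1b
[2] flags=0010 VC?T → r4=0x23
[3] flags=0010 VS?F → skip
[4] flags=1000 → (cmp)
[5] flags=1000 VS?F → skip
[6] flags=1000 VS?F → skip
[7] flags=1000 GE?F → skip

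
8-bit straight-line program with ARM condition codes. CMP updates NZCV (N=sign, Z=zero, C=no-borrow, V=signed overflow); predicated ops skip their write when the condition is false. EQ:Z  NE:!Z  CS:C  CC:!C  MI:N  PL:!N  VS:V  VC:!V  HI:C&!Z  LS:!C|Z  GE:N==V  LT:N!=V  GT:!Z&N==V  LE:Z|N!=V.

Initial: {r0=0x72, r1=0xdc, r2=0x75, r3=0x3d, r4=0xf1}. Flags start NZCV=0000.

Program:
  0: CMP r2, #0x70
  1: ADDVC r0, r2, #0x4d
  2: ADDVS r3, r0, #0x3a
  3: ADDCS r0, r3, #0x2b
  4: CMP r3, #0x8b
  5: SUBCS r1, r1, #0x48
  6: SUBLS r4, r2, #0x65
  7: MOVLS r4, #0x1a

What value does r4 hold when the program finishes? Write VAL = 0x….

0: ✓ CMP  NZCV=0010
1: ✓ ADDVC  r0←0xc2
2: · ADDVS
3: ✓ ADDCS  r0←0x68
4: ✓ CMP  NZCV=1001
5: · SUBCS
6: ✓ SUBLS  r4←0x10
7: ✓ MOVLS  r4←0x1a

VAL = 0x1a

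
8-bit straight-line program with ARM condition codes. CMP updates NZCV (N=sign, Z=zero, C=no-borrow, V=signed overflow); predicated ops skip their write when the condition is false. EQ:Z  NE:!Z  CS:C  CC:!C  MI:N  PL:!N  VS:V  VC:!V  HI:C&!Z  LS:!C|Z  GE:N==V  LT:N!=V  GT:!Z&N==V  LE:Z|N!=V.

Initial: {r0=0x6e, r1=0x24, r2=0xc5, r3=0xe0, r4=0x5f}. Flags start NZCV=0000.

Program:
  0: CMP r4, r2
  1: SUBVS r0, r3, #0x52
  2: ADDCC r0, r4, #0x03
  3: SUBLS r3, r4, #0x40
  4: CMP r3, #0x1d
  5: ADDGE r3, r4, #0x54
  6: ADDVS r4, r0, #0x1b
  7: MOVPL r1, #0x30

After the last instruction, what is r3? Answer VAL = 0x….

VAL = 0xb3

[0] flags=1001 → (cmp)
[1] flags=1001 VS?T → r0=0x8e
[2] flags=1001 CC?T → r0=0x62
[3] flags=1001 LS?T → r3=0x1f
[4] flags=0010 → (cmp)
[5] flags=0010 GE?T → r3=0xb3
[6] flags=0010 VS?F → skip
[7] flags=0010 PL?T → r1=0x30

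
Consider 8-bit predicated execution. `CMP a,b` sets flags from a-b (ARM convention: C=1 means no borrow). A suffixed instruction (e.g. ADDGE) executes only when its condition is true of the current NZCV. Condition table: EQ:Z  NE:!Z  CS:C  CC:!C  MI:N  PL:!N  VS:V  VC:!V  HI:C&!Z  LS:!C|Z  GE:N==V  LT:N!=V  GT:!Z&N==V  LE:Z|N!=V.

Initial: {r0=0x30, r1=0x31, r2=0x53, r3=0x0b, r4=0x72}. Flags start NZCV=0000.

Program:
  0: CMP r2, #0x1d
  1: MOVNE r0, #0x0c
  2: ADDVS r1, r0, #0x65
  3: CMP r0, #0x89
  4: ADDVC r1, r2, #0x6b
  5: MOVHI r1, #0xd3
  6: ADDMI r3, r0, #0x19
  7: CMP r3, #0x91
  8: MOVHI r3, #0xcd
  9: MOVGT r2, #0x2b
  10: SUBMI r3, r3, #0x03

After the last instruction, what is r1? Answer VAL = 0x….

VAL = 0x31

0: ✓ CMP  NZCV=0010
1: ✓ MOVNE  r0←0x0c
2: · ADDVS
3: ✓ CMP  NZCV=1001
4: · ADDVC
5: · MOVHI
6: ✓ ADDMI  r3←0x25
7: ✓ CMP  NZCV=1001
8: · MOVHI
9: ✓ MOVGT  r2←0x2b
10: ✓ SUBMI  r3←0x22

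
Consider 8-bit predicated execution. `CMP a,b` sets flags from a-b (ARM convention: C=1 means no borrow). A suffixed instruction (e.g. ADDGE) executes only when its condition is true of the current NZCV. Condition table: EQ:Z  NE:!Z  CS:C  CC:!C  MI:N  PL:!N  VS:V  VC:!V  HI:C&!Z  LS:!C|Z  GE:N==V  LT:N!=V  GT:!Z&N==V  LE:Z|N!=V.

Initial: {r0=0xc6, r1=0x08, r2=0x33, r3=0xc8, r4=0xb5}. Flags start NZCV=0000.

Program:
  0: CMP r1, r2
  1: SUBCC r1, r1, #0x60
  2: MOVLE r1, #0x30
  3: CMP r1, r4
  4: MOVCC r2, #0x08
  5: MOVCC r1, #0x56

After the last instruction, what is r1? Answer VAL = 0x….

VAL = 0x56

[0] flags=1000 → (cmp)
[1] flags=1000 CC?T → r1=0xa8
[2] flags=1000 LE?T → r1=0x30
[3] flags=0000 → (cmp)
[4] flags=0000 CC?T → r2=0x08
[5] flags=0000 CC?T → r1=0x56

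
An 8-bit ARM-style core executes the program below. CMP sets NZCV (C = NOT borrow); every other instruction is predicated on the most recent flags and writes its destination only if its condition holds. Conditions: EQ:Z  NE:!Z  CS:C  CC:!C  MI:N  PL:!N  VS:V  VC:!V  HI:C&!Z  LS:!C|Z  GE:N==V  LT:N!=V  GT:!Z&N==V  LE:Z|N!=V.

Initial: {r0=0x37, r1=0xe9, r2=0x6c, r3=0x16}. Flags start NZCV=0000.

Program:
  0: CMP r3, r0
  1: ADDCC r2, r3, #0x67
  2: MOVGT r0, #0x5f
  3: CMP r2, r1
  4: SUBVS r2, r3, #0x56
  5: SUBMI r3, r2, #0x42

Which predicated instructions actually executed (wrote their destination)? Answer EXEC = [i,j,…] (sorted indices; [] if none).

EXEC = [1,4,5]

0: ✓ CMP  NZCV=1000
1: ✓ ADDCC  r2←0x7d
2: · MOVGT
3: ✓ CMP  NZCV=1001
4: ✓ SUBVS  r2←0xc0
5: ✓ SUBMI  r3←0x7e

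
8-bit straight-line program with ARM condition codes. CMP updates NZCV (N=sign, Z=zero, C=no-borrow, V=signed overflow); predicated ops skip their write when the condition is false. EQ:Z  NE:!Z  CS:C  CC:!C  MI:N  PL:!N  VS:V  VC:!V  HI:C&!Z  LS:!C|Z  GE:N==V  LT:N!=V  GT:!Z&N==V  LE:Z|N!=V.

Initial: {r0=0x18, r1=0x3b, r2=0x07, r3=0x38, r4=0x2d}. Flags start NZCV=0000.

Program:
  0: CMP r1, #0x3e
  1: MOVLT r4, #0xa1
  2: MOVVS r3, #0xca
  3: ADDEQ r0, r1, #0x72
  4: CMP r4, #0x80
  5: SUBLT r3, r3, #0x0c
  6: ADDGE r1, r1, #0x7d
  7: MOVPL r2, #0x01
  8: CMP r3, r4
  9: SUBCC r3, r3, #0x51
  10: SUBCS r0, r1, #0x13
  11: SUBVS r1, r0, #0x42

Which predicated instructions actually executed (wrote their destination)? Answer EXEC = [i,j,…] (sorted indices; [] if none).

EXEC = [1,6,7,9,11]

[0] flags=1000 → (cmp)
[1] flags=1000 LT?T → r4=0xa1
[2] flags=1000 VS?F → skip
[3] flags=1000 EQ?F → skip
[4] flags=0010 → (cmp)
[5] flags=0010 LT?F → skip
[6] flags=0010 GE?T → r1=0xb8
[7] flags=0010 PL?T → r2=0x01
[8] flags=1001 → (cmp)
[9] flags=1001 CC?T → r3=0xe7
[10] flags=1001 CS?F → skip
[11] flags=1001 VS?T → r1=0xd6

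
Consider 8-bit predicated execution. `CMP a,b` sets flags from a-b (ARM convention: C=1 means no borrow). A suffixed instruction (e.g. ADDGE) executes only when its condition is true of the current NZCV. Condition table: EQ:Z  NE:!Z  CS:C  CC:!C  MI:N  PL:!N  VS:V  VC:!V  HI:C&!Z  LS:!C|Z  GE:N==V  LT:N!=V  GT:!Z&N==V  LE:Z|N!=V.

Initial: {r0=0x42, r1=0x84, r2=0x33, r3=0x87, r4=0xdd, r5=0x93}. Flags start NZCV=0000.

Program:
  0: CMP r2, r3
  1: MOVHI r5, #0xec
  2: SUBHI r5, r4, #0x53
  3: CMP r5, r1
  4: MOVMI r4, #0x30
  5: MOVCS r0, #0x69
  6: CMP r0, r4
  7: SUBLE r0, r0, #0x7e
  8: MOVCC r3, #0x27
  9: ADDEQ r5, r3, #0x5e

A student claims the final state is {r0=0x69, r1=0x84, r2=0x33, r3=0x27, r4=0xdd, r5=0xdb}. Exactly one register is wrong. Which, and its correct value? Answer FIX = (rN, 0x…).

[0] flags=1001 → (cmp)
[1] flags=1001 HI?F → skip
[2] flags=1001 HI?F → skip
[3] flags=0010 → (cmp)
[4] flags=0010 MI?F → skip
[5] flags=0010 CS?T → r0=0x69
[6] flags=1001 → (cmp)
[7] flags=1001 LE?F → skip
[8] flags=1001 CC?T → r3=0x27
[9] flags=1001 EQ?F → skip

FIX = (r5, 0x93)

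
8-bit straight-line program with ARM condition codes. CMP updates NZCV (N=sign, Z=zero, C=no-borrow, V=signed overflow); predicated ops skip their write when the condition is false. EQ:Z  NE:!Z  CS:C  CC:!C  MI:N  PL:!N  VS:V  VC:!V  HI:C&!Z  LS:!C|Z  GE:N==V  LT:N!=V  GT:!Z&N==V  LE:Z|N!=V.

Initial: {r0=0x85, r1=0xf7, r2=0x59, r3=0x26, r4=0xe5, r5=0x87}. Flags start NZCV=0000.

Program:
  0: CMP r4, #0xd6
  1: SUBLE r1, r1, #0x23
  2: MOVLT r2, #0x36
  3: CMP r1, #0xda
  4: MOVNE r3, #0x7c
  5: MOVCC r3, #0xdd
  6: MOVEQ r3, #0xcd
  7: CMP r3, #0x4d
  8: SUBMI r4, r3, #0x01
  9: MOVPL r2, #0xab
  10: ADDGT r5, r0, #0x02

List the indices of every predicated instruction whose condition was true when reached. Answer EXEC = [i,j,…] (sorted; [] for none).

EXEC = [4,9,10]

[0] flags=0010 → (cmp)
[1] flags=0010 LE?F → skip
[2] flags=0010 LT?F → skip
[3] flags=0010 → (cmp)
[4] flags=0010 NE?T → r3=0x7c
[5] flags=0010 CC?F → skip
[6] flags=0010 EQ?F → skip
[7] flags=0010 → (cmp)
[8] flags=0010 MI?F → skip
[9] flags=0010 PL?T → r2=0xab
[10] flags=0010 GT?T → r5=0x87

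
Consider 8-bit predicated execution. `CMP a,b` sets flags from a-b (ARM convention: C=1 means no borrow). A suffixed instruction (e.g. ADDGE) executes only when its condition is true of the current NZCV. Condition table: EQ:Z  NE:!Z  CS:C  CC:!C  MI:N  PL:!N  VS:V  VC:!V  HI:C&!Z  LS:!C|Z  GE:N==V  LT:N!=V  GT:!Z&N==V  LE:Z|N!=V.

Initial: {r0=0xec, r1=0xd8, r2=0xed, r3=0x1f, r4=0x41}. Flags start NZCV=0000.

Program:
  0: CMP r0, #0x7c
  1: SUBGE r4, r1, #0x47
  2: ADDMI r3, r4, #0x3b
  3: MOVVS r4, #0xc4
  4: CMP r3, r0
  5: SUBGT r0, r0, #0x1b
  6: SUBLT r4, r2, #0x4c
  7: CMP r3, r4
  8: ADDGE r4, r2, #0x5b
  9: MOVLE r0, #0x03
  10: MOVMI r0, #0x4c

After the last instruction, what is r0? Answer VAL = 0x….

0: ✓ CMP  NZCV=0011
1: · SUBGE
2: · ADDMI
3: ✓ MOVVS  r4←0xc4
4: ✓ CMP  NZCV=0000
5: ✓ SUBGT  r0←0xd1
6: · SUBLT
7: ✓ CMP  NZCV=0000
8: ✓ ADDGE  r4←0x48
9: · MOVLE
10: · MOVMI

VAL = 0xd1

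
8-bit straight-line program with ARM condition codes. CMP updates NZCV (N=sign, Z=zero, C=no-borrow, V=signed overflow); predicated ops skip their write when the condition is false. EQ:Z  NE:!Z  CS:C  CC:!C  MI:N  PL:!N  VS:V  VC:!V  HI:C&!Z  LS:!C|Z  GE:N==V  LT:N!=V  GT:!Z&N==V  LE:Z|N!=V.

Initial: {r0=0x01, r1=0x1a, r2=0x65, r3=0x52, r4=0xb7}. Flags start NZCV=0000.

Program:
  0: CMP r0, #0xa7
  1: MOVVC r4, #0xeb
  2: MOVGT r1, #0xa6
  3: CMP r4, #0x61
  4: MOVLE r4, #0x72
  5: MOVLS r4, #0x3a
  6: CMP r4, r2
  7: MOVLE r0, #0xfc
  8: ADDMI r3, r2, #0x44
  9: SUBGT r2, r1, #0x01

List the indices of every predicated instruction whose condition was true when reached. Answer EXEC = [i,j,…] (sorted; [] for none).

0: ✓ CMP  NZCV=0000
1: ✓ MOVVC  r4←0xeb
2: ✓ MOVGT  r1←0xa6
3: ✓ CMP  NZCV=1010
4: ✓ MOVLE  r4←0x72
5: · MOVLS
6: ✓ CMP  NZCV=0010
7: · MOVLE
8: · ADDMI
9: ✓ SUBGT  r2←0xa5

EXEC = [1,2,4,9]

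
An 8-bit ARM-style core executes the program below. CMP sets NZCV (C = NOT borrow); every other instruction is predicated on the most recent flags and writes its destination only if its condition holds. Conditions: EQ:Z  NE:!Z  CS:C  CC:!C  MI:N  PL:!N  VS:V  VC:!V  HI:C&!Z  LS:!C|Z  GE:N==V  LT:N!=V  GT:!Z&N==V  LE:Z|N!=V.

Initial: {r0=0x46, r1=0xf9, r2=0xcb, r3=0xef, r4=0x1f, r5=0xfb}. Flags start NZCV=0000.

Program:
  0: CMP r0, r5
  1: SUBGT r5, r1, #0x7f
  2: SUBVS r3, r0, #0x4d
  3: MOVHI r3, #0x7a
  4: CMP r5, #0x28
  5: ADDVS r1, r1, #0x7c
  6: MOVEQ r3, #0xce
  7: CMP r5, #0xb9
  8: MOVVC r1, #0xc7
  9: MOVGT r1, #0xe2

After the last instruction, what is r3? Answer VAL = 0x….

VAL = 0xef

0: ✓ CMP  NZCV=0000
1: ✓ SUBGT  r5←0x7a
2: · SUBVS
3: · MOVHI
4: ✓ CMP  NZCV=0010
5: · ADDVS
6: · MOVEQ
7: ✓ CMP  NZCV=1001
8: · MOVVC
9: ✓ MOVGT  r1←0xe2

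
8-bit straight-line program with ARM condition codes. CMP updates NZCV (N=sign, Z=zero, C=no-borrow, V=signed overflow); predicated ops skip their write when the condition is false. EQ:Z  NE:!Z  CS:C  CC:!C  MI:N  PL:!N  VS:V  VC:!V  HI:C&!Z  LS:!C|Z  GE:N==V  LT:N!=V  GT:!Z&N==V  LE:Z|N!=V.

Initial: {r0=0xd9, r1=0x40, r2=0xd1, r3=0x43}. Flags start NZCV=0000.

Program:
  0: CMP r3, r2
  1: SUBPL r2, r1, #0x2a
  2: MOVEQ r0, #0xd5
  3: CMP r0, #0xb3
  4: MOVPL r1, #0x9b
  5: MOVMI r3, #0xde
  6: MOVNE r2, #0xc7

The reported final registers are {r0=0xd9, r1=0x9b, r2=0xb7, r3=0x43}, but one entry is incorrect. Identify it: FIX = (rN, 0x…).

0: ✓ CMP  NZCV=0000
1: ✓ SUBPL  r2←0x16
2: · MOVEQ
3: ✓ CMP  NZCV=0010
4: ✓ MOVPL  r1←0x9b
5: · MOVMI
6: ✓ MOVNE  r2←0xc7

FIX = (r2, 0xc7)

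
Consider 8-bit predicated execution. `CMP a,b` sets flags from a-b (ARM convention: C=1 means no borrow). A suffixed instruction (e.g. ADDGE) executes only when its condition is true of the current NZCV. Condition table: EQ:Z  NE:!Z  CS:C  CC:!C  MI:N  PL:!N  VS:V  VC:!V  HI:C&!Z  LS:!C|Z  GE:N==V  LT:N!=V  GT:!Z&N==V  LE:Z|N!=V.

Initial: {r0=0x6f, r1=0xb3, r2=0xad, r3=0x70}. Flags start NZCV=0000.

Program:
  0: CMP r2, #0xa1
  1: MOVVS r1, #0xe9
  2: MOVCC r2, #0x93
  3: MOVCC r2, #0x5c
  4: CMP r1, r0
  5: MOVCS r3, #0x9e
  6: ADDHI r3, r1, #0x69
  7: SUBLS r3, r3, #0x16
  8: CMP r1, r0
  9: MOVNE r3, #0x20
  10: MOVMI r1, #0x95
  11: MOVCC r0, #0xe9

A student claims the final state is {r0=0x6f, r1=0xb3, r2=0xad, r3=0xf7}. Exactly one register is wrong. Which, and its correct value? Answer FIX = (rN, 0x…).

[0] flags=0010 → (cmp)
[1] flags=0010 VS?F → skip
[2] flags=0010 CC?F → skip
[3] flags=0010 CC?F → skip
[4] flags=0011 → (cmp)
[5] flags=0011 CS?T → r3=0x9e
[6] flags=0011 HI?T → r3=0x1c
[7] flags=0011 LS?F → skip
[8] flags=0011 → (cmp)
[9] flags=0011 NE?T → r3=0x20
[10] flags=0011 MI?F → skip
[11] flags=0011 CC?F → skip

FIX = (r3, 0x20)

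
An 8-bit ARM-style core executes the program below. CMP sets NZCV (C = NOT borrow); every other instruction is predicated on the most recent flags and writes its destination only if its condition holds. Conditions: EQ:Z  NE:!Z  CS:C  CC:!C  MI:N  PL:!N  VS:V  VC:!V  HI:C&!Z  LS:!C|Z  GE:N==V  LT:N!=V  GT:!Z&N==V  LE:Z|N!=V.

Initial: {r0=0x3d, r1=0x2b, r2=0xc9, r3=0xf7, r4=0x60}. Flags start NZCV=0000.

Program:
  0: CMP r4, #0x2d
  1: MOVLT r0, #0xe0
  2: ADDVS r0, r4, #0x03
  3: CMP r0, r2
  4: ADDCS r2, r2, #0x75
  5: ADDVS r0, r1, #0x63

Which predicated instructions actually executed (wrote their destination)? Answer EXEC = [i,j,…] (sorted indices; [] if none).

0: ✓ CMP  NZCV=0010
1: · MOVLT
2: · ADDVS
3: ✓ CMP  NZCV=0000
4: · ADDCS
5: · ADDVS

EXEC = []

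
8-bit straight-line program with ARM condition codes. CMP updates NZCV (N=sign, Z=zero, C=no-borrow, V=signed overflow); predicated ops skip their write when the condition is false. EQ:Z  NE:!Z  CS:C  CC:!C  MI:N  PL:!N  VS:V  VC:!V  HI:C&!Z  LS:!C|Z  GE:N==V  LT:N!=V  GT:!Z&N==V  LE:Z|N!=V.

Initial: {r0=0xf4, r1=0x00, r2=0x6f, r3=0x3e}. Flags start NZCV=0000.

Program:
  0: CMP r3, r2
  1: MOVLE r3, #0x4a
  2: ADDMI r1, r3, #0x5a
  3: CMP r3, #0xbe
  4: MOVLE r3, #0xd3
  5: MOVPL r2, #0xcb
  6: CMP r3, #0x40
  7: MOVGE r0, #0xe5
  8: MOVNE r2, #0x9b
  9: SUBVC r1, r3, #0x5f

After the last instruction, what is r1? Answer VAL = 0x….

VAL = 0xeb

0: ✓ CMP  NZCV=1000
1: ✓ MOVLE  r3←0x4a
2: ✓ ADDMI  r1←0xa4
3: ✓ CMP  NZCV=1001
4: · MOVLE
5: · MOVPL
6: ✓ CMP  NZCV=0010
7: ✓ MOVGE  r0←0xe5
8: ✓ MOVNE  r2←0x9b
9: ✓ SUBVC  r1←0xeb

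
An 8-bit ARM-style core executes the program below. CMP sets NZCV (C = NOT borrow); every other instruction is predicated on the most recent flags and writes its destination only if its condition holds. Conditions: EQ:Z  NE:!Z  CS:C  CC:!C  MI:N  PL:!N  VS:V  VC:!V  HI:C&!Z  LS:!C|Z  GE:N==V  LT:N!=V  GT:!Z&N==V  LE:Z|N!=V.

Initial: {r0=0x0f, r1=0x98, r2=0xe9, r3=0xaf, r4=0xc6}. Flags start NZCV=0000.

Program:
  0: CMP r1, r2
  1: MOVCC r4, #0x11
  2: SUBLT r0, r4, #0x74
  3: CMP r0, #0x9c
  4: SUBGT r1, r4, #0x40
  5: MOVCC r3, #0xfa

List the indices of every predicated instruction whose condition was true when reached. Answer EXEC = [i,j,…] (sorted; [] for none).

0: ✓ CMP  NZCV=1000
1: ✓ MOVCC  r4←0x11
2: ✓ SUBLT  r0←0x9d
3: ✓ CMP  NZCV=0010
4: ✓ SUBGT  r1←0xd1
5: · MOVCC

EXEC = [1,2,4]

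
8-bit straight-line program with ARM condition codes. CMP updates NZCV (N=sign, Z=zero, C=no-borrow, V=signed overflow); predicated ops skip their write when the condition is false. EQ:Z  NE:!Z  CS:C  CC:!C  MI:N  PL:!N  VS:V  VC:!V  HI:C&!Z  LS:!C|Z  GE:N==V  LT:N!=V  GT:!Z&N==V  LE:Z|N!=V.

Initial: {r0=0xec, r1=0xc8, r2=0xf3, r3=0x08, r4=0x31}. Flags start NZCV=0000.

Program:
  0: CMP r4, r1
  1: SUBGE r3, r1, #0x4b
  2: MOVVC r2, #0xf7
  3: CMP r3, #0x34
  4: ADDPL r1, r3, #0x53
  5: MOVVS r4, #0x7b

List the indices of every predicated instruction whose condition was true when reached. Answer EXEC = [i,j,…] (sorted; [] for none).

EXEC = [1,2,4]

0: ✓ CMP  NZCV=0000
1: ✓ SUBGE  r3←0x7d
2: ✓ MOVVC  r2←0xf7
3: ✓ CMP  NZCV=0010
4: ✓ ADDPL  r1←0xd0
5: · MOVVS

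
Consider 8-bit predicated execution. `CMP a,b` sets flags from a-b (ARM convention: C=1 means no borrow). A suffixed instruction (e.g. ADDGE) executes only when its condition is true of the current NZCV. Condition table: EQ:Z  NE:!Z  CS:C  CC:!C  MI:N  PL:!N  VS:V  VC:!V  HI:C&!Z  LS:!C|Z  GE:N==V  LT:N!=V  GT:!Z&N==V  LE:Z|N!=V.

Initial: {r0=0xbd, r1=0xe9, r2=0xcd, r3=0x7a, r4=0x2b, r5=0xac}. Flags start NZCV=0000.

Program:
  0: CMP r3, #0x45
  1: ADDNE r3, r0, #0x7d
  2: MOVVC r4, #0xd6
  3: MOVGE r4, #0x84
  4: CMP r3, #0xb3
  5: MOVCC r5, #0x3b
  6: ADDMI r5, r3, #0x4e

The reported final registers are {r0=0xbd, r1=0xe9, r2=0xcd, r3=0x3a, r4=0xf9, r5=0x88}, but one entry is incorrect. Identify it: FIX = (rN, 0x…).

[0] flags=0010 → (cmp)
[1] flags=0010 NE?T → r3=0x3a
[2] flags=0010 VC?T → r4=0xd6
[3] flags=0010 GE?T → r4=0x84
[4] flags=1001 → (cmp)
[5] flags=1001 CC?T → r5=0x3b
[6] flags=1001 MI?T → r5=0x88

FIX = (r4, 0x84)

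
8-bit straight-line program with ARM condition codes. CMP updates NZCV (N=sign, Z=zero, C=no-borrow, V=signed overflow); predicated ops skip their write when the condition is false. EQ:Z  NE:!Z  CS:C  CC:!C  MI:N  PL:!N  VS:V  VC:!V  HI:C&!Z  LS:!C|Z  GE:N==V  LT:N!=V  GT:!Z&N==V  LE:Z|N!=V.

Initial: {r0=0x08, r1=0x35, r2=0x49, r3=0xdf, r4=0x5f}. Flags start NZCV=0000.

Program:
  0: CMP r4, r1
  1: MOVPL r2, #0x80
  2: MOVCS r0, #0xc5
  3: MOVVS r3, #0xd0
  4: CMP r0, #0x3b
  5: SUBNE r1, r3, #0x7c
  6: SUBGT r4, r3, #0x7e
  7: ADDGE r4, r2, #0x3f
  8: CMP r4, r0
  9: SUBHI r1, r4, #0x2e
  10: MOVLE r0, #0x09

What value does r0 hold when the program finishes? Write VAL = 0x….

0: ✓ CMP  NZCV=0010
1: ✓ MOVPL  r2←0x80
2: ✓ MOVCS  r0←0xc5
3: · MOVVS
4: ✓ CMP  NZCV=1010
5: ✓ SUBNE  r1←0x63
6: · SUBGT
7: · ADDGE
8: ✓ CMP  NZCV=1001
9: · SUBHI
10: · MOVLE

VAL = 0xc5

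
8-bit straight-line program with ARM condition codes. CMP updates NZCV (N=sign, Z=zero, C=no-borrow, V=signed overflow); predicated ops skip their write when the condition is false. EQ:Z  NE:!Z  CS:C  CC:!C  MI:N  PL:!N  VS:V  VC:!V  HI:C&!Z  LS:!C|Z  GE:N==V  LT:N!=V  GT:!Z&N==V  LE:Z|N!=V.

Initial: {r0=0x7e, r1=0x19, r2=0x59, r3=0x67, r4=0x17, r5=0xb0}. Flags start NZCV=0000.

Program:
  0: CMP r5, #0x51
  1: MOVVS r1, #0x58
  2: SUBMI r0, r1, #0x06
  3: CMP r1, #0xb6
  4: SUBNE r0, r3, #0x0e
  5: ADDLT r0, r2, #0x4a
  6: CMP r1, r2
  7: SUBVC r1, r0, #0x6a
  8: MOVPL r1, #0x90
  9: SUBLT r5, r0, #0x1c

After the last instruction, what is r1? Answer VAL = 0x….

VAL = 0xef

[0] flags=0011 → (cmp)
[1] flags=0011 VS?T → r1=0x58
[2] flags=0011 MI?F → skip
[3] flags=1001 → (cmp)
[4] flags=1001 NE?T → r0=0x59
[5] flags=1001 LT?F → skip
[6] flags=1000 → (cmp)
[7] flags=1000 VC?T → r1=0xef
[8] flags=1000 PL?F → skip
[9] flags=1000 LT?T → r5=0x3d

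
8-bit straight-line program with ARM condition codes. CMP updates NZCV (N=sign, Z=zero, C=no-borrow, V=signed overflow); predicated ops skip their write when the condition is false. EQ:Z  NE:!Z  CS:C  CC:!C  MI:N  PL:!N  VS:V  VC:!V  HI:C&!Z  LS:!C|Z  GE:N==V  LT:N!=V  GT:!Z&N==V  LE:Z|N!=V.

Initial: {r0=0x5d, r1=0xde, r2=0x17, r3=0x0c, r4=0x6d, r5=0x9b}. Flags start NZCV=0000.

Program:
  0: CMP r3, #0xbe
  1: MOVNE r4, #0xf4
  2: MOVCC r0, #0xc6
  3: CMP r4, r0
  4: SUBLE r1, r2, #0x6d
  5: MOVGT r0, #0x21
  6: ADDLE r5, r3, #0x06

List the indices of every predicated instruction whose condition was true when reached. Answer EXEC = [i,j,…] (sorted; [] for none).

0: ✓ CMP  NZCV=0000
1: ✓ MOVNE  r4←0xf4
2: ✓ MOVCC  r0←0xc6
3: ✓ CMP  NZCV=0010
4: · SUBLE
5: ✓ MOVGT  r0←0x21
6: · ADDLE

EXEC = [1,2,5]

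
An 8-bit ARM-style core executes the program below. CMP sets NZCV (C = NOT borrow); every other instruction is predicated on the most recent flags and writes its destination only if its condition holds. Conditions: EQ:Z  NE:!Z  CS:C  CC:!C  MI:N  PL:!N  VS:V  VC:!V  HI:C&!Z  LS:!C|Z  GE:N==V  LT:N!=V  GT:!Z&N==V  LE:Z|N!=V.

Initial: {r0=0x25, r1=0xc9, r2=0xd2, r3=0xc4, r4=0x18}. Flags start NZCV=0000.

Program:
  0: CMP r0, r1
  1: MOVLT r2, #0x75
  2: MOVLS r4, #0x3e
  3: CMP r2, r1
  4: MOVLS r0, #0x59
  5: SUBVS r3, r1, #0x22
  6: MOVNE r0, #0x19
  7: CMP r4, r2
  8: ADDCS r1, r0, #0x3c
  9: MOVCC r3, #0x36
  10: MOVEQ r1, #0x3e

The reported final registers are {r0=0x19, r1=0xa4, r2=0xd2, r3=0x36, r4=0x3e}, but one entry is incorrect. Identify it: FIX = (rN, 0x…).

0: ✓ CMP  NZCV=0000
1: · MOVLT
2: ✓ MOVLS  r4←0x3e
3: ✓ CMP  NZCV=0010
4: · MOVLS
5: · SUBVS
6: ✓ MOVNE  r0←0x19
7: ✓ CMP  NZCV=0000
8: · ADDCS
9: ✓ MOVCC  r3←0x36
10: · MOVEQ

FIX = (r1, 0xc9)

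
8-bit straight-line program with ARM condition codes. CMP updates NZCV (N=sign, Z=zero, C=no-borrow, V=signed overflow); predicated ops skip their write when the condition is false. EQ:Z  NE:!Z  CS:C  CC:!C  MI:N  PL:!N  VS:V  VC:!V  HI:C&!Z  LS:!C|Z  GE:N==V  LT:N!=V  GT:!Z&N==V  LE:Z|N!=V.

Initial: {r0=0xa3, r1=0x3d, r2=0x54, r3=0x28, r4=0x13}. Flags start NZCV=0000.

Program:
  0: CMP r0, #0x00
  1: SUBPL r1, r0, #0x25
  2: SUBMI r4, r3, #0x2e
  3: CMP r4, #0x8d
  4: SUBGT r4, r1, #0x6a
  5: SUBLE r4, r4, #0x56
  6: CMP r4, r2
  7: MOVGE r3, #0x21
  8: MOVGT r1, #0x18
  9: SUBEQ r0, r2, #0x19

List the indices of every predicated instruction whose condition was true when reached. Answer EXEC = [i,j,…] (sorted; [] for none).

[0] flags=1010 → (cmp)
[1] flags=1010 PL?F → skip
[2] flags=1010 MI?T → r4=0xfa
[3] flags=0010 → (cmp)
[4] flags=0010 GT?T → r4=0xd3
[5] flags=0010 LE?F → skip
[6] flags=0011 → (cmp)
[7] flags=0011 GE?F → skip
[8] flags=0011 GT?F → skip
[9] flags=0011 EQ?F → skip

EXEC = [2,4]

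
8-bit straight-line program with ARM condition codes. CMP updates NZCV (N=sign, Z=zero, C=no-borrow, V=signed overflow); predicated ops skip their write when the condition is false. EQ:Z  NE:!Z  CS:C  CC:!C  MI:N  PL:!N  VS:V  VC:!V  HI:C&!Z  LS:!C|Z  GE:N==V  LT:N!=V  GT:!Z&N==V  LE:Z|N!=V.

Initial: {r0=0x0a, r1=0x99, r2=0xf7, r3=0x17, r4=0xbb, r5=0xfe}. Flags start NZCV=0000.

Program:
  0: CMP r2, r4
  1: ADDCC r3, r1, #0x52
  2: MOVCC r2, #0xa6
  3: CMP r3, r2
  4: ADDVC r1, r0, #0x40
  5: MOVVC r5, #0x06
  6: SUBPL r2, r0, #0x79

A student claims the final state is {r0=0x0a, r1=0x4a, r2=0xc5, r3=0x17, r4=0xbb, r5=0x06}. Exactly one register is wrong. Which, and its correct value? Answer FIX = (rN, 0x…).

0: ✓ CMP  NZCV=0010
1: · ADDCC
2: · MOVCC
3: ✓ CMP  NZCV=0000
4: ✓ ADDVC  r1←0x4a
5: ✓ MOVVC  r5←0x06
6: ✓ SUBPL  r2←0x91

FIX = (r2, 0x91)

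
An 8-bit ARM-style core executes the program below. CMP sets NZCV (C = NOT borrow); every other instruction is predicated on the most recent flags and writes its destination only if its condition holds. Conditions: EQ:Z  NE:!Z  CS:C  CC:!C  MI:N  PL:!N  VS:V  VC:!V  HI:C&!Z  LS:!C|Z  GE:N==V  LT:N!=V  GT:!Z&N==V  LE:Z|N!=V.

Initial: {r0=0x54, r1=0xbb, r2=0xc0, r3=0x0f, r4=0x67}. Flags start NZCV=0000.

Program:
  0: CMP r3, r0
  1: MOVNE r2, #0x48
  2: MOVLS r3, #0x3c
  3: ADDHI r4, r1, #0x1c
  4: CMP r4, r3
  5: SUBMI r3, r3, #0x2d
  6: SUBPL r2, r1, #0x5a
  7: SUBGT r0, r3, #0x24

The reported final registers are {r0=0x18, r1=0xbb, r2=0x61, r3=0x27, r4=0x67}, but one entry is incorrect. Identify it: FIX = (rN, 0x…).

0: ✓ CMP  NZCV=1000
1: ✓ MOVNE  r2←0x48
2: ✓ MOVLS  r3←0x3c
3: · ADDHI
4: ✓ CMP  NZCV=0010
5: · SUBMI
6: ✓ SUBPL  r2←0x61
7: ✓ SUBGT  r0←0x18

FIX = (r3, 0x3c)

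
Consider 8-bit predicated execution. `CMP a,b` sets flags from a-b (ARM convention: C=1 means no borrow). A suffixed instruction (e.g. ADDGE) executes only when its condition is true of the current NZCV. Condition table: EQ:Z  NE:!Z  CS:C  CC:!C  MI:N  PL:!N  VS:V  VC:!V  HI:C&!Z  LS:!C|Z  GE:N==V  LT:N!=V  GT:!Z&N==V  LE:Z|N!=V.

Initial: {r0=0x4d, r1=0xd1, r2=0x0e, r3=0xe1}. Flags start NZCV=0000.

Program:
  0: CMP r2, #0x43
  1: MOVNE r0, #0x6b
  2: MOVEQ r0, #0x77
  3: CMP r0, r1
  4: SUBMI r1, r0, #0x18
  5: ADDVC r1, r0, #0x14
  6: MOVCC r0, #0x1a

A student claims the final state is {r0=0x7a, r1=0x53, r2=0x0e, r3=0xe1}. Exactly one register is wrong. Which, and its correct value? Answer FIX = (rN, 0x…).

0: ✓ CMP  NZCV=1000
1: ✓ MOVNE  r0←0x6b
2: · MOVEQ
3: ✓ CMP  NZCV=1001
4: ✓ SUBMI  r1←0x53
5: · ADDVC
6: ✓ MOVCC  r0←0x1a

FIX = (r0, 0x1a)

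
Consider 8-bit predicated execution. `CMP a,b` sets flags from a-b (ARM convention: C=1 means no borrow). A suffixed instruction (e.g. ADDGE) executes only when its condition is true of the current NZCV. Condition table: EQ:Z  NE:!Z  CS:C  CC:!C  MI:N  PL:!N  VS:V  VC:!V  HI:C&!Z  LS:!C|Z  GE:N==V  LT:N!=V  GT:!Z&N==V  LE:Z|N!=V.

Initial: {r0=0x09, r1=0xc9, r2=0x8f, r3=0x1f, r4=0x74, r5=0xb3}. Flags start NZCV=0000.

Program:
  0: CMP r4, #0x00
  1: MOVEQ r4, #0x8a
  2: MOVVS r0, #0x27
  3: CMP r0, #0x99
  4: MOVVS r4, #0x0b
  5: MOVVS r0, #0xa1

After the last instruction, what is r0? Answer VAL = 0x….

VAL = 0x09

[0] flags=0010 → (cmp)
[1] flags=0010 EQ?F → skip
[2] flags=0010 VS?F → skip
[3] flags=0000 → (cmp)
[4] flags=0000 VS?F → skip
[5] flags=0000 VS?F → skip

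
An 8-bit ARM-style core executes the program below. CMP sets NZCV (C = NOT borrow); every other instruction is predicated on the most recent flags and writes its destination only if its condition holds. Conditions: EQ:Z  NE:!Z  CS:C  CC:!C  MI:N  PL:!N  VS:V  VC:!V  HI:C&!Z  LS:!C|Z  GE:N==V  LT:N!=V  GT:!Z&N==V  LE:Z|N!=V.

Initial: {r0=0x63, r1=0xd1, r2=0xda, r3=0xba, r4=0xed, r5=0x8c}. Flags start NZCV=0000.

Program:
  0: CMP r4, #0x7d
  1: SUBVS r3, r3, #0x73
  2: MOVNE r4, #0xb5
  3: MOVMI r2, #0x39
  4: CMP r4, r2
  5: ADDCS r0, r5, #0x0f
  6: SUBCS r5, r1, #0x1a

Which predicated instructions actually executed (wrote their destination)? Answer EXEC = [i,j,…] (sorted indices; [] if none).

[0] flags=0011 → (cmp)
[1] flags=0011 VS?T → r3=0x47
[2] flags=0011 NE?T → r4=0xb5
[3] flags=0011 MI?F → skip
[4] flags=1000 → (cmp)
[5] flags=1000 CS?F → skip
[6] flags=1000 CS?F → skip

EXEC = [1,2]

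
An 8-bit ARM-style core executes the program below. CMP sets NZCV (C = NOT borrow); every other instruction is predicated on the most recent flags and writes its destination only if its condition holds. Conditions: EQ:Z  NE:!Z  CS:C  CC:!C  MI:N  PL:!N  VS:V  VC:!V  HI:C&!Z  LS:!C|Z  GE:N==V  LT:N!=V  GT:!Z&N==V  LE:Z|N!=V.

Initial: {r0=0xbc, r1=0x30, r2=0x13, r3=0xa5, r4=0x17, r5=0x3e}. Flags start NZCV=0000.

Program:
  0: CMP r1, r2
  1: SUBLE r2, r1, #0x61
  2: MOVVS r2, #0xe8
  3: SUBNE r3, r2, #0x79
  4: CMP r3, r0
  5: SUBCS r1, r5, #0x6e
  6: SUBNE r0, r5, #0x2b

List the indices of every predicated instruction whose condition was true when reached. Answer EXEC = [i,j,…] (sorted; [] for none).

EXEC = [3,6]

0: ✓ CMP  NZCV=0010
1: · SUBLE
2: · MOVVS
3: ✓ SUBNE  r3←0x9a
4: ✓ CMP  NZCV=1000
5: · SUBCS
6: ✓ SUBNE  r0←0x13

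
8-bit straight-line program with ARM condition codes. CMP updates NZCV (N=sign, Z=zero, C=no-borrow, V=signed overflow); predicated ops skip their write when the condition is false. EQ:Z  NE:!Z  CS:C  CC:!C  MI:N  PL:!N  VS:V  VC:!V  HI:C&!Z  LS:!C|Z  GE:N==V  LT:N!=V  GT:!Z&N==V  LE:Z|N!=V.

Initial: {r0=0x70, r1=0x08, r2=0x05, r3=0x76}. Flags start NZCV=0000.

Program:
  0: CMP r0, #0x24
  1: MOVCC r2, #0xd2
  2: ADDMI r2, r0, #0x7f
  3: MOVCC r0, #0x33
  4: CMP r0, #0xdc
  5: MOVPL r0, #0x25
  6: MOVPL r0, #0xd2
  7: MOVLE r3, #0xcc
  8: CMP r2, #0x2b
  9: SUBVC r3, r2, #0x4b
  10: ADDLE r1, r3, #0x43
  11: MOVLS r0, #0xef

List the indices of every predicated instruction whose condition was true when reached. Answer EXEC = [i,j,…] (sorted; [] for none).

[0] flags=0010 → (cmp)
[1] flags=0010 CC?F → skip
[2] flags=0010 MI?F → skip
[3] flags=0010 CC?F → skip
[4] flags=1001 → (cmp)
[5] flags=1001 PL?F → skip
[6] flags=1001 PL?F → skip
[7] flags=1001 LE?F → skip
[8] flags=1000 → (cmp)
[9] flags=1000 VC?T → r3=0xba
[10] flags=1000 LE?T → r1=0xfd
[11] flags=1000 LS?T → r0=0xef

EXEC = [9,10,11]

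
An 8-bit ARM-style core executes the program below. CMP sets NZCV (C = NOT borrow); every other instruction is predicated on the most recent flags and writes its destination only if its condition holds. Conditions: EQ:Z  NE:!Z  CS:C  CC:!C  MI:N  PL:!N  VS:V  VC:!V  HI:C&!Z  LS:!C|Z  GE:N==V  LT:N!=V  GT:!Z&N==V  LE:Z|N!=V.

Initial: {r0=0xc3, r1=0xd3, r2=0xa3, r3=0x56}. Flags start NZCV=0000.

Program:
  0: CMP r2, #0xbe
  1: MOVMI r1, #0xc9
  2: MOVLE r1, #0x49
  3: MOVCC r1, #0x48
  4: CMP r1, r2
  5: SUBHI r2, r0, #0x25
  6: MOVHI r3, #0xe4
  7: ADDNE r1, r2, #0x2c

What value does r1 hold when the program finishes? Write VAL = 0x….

[0] flags=1000 → (cmp)
[1] flags=1000 MI?T → r1=0xc9
[2] flags=1000 LE?T → r1=0x49
[3] flags=1000 CC?T → r1=0x48
[4] flags=1001 → (cmp)
[5] flags=1001 HI?F → skip
[6] flags=1001 HI?F → skip
[7] flags=1001 NE?T → r1=0xcf

VAL = 0xcf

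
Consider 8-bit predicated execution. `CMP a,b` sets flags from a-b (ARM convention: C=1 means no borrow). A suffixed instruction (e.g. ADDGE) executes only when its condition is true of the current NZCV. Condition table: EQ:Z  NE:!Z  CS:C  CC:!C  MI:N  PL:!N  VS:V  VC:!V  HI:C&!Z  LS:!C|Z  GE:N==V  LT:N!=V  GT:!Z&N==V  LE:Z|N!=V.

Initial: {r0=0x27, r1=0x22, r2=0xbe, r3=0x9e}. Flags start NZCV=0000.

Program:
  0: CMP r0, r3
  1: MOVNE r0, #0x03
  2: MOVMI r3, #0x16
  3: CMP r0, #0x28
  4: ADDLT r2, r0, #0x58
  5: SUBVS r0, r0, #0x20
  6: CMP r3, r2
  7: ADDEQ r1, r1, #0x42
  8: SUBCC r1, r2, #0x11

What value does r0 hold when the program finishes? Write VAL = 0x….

VAL = 0x03

0: ✓ CMP  NZCV=1001
1: ✓ MOVNE  r0←0x03
2: ✓ MOVMI  r3←0x16
3: ✓ CMP  NZCV=1000
4: ✓ ADDLT  r2←0x5b
5: · SUBVS
6: ✓ CMP  NZCV=1000
7: · ADDEQ
8: ✓ SUBCC  r1←0x4a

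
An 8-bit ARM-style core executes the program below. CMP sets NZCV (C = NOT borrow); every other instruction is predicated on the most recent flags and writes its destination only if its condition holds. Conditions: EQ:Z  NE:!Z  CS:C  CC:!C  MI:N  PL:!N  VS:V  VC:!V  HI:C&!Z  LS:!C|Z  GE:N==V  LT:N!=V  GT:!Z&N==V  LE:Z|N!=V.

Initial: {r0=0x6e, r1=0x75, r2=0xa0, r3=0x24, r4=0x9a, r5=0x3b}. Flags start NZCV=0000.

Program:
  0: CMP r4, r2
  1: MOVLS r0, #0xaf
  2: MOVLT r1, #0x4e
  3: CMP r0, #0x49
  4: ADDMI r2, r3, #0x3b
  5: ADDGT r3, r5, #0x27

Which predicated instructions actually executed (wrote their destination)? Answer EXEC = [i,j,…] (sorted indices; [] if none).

[0] flags=1000 → (cmp)
[1] flags=1000 LS?T → r0=0xaf
[2] flags=1000 LT?T → r1=0x4e
[3] flags=0011 → (cmp)
[4] flags=0011 MI?F → skip
[5] flags=0011 GT?F → skip

EXEC = [1,2]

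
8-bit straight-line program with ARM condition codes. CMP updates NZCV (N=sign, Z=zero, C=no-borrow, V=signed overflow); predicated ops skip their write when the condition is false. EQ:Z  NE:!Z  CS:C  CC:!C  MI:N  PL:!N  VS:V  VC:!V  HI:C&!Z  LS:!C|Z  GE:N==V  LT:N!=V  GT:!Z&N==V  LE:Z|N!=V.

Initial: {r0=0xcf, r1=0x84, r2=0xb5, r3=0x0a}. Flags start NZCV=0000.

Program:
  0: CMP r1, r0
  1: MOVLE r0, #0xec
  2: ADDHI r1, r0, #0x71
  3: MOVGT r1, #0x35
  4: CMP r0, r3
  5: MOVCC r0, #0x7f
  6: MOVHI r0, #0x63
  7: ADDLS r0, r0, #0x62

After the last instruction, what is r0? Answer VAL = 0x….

[0] flags=1000 → (cmp)
[1] flags=1000 LE?T → r0=0xec
[2] flags=1000 HI?F → skip
[3] flags=1000 GT?F → skip
[4] flags=1010 → (cmp)
[5] flags=1010 CC?F → skip
[6] flags=1010 HI?T → r0=0x63
[7] flags=1010 LS?F → skip

VAL = 0x63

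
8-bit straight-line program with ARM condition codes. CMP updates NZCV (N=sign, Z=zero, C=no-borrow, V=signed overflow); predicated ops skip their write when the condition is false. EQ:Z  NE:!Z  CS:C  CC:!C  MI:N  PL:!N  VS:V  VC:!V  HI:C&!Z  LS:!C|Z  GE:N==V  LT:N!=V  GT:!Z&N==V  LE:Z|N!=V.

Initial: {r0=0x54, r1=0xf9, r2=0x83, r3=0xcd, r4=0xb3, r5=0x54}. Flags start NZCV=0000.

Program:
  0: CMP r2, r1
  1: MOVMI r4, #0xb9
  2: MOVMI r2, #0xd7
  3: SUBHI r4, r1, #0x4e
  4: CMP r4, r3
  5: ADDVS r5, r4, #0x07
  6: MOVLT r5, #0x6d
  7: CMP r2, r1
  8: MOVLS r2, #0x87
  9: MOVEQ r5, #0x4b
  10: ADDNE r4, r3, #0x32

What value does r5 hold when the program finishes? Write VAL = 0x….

0: ✓ CMP  NZCV=1000
1: ✓ MOVMI  r4←0xb9
2: ✓ MOVMI  r2←0xd7
3: · SUBHI
4: ✓ CMP  NZCV=1000
5: · ADDVS
6: ✓ MOVLT  r5←0x6d
7: ✓ CMP  NZCV=1000
8: ✓ MOVLS  r2←0x87
9: · MOVEQ
10: ✓ ADDNE  r4←0xff

VAL = 0x6d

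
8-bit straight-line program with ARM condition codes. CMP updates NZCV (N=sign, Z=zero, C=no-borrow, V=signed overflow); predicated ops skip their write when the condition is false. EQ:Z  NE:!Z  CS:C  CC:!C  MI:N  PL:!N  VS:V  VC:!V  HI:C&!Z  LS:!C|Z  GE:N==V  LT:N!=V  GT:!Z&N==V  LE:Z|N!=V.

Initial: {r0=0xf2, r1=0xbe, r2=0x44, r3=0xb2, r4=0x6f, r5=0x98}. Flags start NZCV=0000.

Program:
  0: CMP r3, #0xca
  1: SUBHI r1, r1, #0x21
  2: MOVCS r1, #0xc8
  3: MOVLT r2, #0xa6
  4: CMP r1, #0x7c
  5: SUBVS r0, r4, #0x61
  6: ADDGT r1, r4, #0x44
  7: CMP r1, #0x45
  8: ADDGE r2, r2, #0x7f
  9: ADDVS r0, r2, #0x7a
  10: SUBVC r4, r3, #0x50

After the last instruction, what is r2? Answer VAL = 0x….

0: ✓ CMP  NZCV=1000
1: · SUBHI
2: · MOVCS
3: ✓ MOVLT  r2←0xa6
4: ✓ CMP  NZCV=0011
5: ✓ SUBVS  r0←0x0e
6: · ADDGT
7: ✓ CMP  NZCV=0011
8: · ADDGE
9: ✓ ADDVS  r0←0x20
10: · SUBVC

VAL = 0xa6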